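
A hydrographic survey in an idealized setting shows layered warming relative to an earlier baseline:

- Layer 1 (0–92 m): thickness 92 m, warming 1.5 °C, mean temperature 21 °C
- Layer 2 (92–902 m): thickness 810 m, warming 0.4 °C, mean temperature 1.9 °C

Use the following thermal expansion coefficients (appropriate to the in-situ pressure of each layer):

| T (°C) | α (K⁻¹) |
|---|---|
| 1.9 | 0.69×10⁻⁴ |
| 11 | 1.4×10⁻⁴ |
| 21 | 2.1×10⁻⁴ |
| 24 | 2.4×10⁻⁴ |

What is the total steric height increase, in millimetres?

Layer 1 at 21 °C → α = 2.1×10⁻⁴ K⁻¹
Layer 2 at 1.9 °C → α = 0.69×10⁻⁴ K⁻¹
Layer 1: 92 × 2.1×10⁻⁴ × 1.5 = 0.02898 m
92–902 m: 810 × 0.4 × 0.69×10⁻⁴ = 0.022356 m
Δh = 0.02898 + 0.022356 = 0.051336 m

51.3 mm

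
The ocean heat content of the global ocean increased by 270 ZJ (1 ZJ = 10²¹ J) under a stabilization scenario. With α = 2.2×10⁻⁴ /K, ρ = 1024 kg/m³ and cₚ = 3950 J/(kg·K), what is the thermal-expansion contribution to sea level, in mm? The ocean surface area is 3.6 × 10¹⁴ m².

Per unit area: Q = 270×10²¹ / (3.6×10¹⁴) = 7.5×10⁸ J/m²
Δh = αQ/(ρcₚ) = 2.2×10⁻⁴ × 7.5×10⁸ / (1024 × 3950) ≈ 0.040793 m

40.8 mm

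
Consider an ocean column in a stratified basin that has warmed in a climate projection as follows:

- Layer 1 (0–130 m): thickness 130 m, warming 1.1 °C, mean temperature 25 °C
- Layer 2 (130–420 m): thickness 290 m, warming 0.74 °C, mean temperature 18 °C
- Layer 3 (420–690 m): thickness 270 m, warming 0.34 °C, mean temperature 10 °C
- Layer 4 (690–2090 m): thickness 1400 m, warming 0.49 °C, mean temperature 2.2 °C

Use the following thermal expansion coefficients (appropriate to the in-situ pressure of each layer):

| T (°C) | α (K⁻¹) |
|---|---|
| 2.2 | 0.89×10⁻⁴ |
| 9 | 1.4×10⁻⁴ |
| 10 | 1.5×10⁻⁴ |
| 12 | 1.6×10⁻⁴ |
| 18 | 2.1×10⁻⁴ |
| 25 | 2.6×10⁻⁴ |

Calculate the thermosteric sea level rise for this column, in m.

Δh ≈ 0.157 m

Layer 1 at 25 °C → α = 2.6×10⁻⁴ K⁻¹
Layer 2 at 18 °C → α = 2.1×10⁻⁴ K⁻¹
Layer 3 at 10 °C → α = 1.5×10⁻⁴ K⁻¹
Layer 4 at 2.2 °C → α = 0.89×10⁻⁴ K⁻¹
2.6×10⁻⁴ × 130 × 1.1 = 0.03718 m
Layer 2: 2.1×10⁻⁴ × 0.74 × 290 = 0.045066 m
Layer 3: 270 × 0.34 × 1.5×10⁻⁴ = 0.01377 m
1400 × 0.89×10⁻⁴ × 0.49 = 0.061054 m
Δh = 0.03718 + 0.045066 + 0.01377 + 0.061054 = 0.15707 m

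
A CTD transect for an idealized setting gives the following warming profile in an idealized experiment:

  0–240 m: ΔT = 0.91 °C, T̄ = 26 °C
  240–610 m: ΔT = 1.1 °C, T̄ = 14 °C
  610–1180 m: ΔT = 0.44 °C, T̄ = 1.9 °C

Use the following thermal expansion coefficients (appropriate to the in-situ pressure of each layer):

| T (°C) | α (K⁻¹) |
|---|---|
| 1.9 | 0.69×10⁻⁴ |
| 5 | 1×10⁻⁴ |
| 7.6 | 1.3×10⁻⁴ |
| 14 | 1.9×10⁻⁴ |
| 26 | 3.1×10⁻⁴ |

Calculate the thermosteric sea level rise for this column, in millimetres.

about 160 mm

Layer 1 at 26 °C → α = 3.1×10⁻⁴ K⁻¹
Layer 2 at 14 °C → α = 1.9×10⁻⁴ K⁻¹
Layer 3 at 1.9 °C → α = 0.69×10⁻⁴ K⁻¹
0–240 m: 0.91 × 3.1×10⁻⁴ × 240 = 0.067704 m
370 × 1.1 × 1.9×10⁻⁴ = 0.07733 m
0.44 × 0.69×10⁻⁴ × 570 = 0.0173052 m
Δh = 0.067704 + 0.07733 + 0.0173052 = 0.1623392 m ≈ 160 mm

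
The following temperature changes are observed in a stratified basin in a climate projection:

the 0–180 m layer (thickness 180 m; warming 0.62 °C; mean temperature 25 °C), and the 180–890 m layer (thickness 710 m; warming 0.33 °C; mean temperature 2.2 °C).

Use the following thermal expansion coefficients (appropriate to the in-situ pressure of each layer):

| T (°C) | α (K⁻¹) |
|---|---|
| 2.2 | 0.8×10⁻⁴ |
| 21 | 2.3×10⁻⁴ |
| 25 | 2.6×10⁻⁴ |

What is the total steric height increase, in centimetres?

Layer 1 at 25 °C → α = 2.6×10⁻⁴ K⁻¹
Layer 2 at 2.2 °C → α = 0.8×10⁻⁴ K⁻¹
0.62 × 180 × 2.6×10⁻⁴ = 0.029016 m
180–890 m: 0.33 × 0.8×10⁻⁴ × 710 = 0.018744 m
Δh = 0.029016 + 0.018744 = 0.04776 m ≈ 4.8 cm

Δh ≈ 4.8 cm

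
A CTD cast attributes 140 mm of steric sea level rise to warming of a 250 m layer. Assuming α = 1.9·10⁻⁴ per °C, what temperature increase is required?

ΔT = Δh/(αH) = 0.14 / (1.9×10⁻⁴ × 250) ≈ 2.947 K

about 2.9 K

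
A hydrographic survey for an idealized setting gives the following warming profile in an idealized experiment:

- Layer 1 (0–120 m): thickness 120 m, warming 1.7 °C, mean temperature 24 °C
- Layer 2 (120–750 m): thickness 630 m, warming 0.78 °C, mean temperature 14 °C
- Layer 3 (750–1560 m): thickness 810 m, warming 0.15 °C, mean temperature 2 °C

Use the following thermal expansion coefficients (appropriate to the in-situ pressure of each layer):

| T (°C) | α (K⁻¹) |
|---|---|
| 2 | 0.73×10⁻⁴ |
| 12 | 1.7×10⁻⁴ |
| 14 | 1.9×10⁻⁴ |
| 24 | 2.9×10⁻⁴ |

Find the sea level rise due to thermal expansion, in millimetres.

Δh ≈ 160 mm

Layer 1 at 24 °C → α = 2.9×10⁻⁴ K⁻¹
Layer 2 at 14 °C → α = 1.9×10⁻⁴ K⁻¹
Layer 3 at 2 °C → α = 0.73×10⁻⁴ K⁻¹
1.7 × 2.9×10⁻⁴ × 120 = 0.05916 m
Layer 2: 0.78 × 1.9×10⁻⁴ × 630 = 0.093366 m
Layer 3: 0.73×10⁻⁴ × 810 × 0.15 = 0.0088695 m
Δh = 0.05916 + 0.093366 + 0.0088695 = 0.1613955 m ≈ 160 mm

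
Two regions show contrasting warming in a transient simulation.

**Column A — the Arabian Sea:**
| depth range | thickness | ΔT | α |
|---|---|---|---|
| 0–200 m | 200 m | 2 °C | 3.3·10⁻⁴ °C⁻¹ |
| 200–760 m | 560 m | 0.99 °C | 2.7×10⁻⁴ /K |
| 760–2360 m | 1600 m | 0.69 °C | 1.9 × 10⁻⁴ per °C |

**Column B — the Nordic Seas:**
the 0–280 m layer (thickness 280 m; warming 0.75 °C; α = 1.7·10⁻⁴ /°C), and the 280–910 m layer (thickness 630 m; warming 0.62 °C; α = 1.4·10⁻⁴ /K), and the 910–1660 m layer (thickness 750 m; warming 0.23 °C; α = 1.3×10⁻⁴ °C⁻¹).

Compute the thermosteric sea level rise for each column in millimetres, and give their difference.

A Layer 1: 200 × 3.3×10⁻⁴ × 2 = 0.13200 m
A Layer 2: 0.99 × 2.7×10⁻⁴ × 560 = 0.149688 m
A 760–2360 m: 0.69 × 1.9×10⁻⁴ × 1600 = 0.20976 m
A total: 0.491448 m
B 0.75 × 280 × 1.7×10⁻⁴ = 0.03570 m
B Layer 2: 0.62 × 1.4×10⁻⁴ × 630 = 0.054684 m
B 910–1660 m: 750 × 0.23 × 1.3×10⁻⁴ = 0.022425 m
B total: 0.112809 m
Difference: 0.491448 − 0.112809 = 0.378639 m

A: 491 mm; B: 113 mm; difference 379 mm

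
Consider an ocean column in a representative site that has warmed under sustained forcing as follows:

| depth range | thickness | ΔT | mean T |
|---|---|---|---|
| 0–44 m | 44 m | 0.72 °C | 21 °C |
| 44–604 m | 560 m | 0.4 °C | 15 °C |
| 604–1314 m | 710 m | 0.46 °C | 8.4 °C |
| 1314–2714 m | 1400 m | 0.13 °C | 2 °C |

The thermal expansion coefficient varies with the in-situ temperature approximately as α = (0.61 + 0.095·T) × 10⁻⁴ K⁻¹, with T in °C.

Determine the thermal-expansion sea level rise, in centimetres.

Layer 1: α = (0.61 + 0.095×21)×10⁻⁴ = 2.605×10⁻⁴ K⁻¹
Layer 2: α = (0.61 + 0.095×15)×10⁻⁴ = 2.035×10⁻⁴ K⁻¹
Layer 3: α = (0.61 + 0.095×8.4)×10⁻⁴ = 1.408×10⁻⁴ K⁻¹
Layer 4: α = (0.61 + 0.095×2)×10⁻⁴ = 0.8×10⁻⁴ K⁻¹
0–44 m: 44 × 0.72 × 2.605×10⁻⁴ = 0.00825264 m
Layer 2: 560 × 0.4 × 2.035×10⁻⁴ = 0.045584 m
0.46 × 710 × 1.408×10⁻⁴ = 0.04598528 m
0.8×10⁻⁴ × 0.13 × 1400 = 0.01456 m
Δh = 0.00825264 + 0.045584 + 0.04598528 + 0.01456 = 0.11438192 m

11 cm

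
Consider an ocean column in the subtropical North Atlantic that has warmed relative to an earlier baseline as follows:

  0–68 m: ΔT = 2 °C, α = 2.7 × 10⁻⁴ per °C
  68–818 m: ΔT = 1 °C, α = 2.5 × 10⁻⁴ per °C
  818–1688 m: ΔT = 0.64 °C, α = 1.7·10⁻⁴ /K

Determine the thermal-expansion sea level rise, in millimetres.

Δh = 320 mm

0–68 m: 68 × 2.7×10⁻⁴ × 2 = 0.03672 m
68–818 m: 750 × 2.5×10⁻⁴ × 1 = 0.18750 m
0.64 × 1.7×10⁻⁴ × 870 = 0.094656 m
Δh = 0.03672 + 0.18750 + 0.094656 = 0.318876 m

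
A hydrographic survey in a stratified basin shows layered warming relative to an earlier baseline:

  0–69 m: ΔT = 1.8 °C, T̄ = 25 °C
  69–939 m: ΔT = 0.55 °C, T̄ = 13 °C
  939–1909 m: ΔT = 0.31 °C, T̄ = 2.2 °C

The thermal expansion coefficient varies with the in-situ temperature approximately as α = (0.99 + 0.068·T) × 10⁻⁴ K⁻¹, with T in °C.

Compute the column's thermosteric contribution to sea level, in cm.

Layer 1: α = (0.99 + 0.068×25)×10⁻⁴ = 2.69×10⁻⁴ K⁻¹
Layer 2: α = (0.99 + 0.068×13)×10⁻⁴ = 1.874×10⁻⁴ K⁻¹
Layer 3: α = (0.99 + 0.068×2.2)×10⁻⁴ = 1.1396×10⁻⁴ K⁻¹
0–69 m: 2.69×10⁻⁴ × 1.8 × 69 = 0.0334098 m
Layer 2: 0.55 × 870 × 1.874×10⁻⁴ = 0.0896709 m
Layer 3: 0.31 × 970 × 1.1396×10⁻⁴ = 0.034267772 m
Δh = 0.0334098 + 0.0896709 + 0.034267772 = 0.157348472 m ≈ 15.7 cm

Δh ≈ 15.7 cm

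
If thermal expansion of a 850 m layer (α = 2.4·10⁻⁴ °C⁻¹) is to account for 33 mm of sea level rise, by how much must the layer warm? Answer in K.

0.162 K

ΔT = Δh/(αH) = 0.033 / (2.4×10⁻⁴ × 850) ≈ 0.1618 K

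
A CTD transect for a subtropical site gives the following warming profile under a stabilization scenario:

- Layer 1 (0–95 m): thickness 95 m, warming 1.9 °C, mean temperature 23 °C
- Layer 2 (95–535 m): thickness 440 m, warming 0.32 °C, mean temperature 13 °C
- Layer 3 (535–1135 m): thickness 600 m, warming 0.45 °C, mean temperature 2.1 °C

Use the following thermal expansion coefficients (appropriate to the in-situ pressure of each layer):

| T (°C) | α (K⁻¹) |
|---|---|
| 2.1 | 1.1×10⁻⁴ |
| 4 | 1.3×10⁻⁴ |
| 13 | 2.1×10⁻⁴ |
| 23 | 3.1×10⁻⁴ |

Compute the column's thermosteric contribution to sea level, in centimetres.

11.5 cm

Layer 1 at 23 °C → α = 3.1×10⁻⁴ K⁻¹
Layer 2 at 13 °C → α = 2.1×10⁻⁴ K⁻¹
Layer 3 at 2.1 °C → α = 1.1×10⁻⁴ K⁻¹
0–95 m: 3.1×10⁻⁴ × 1.9 × 95 = 0.055955 m
Layer 2: 0.32 × 2.1×10⁻⁴ × 440 = 0.029568 m
600 × 1.1×10⁻⁴ × 0.45 = 0.02970 m
Δh = 0.055955 + 0.029568 + 0.02970 = 0.115223 m ≈ 11.5 cm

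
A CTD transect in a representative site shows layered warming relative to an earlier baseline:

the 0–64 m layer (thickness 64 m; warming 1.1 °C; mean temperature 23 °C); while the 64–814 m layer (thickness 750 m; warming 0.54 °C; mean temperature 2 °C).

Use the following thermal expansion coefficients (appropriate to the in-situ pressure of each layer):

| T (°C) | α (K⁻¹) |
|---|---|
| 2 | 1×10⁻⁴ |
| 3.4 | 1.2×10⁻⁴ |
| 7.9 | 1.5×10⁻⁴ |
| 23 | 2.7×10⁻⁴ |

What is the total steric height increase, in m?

Δh ≈ 0.0595 m

Layer 1 at 23 °C → α = 2.7×10⁻⁴ K⁻¹
Layer 2 at 2 °C → α = 1×10⁻⁴ K⁻¹
Layer 1: 64 × 1.1 × 2.7×10⁻⁴ = 0.019008 m
0.54 × 750 × 1×10⁻⁴ = 0.04050 m
Δh = 0.019008 + 0.04050 = 0.059508 m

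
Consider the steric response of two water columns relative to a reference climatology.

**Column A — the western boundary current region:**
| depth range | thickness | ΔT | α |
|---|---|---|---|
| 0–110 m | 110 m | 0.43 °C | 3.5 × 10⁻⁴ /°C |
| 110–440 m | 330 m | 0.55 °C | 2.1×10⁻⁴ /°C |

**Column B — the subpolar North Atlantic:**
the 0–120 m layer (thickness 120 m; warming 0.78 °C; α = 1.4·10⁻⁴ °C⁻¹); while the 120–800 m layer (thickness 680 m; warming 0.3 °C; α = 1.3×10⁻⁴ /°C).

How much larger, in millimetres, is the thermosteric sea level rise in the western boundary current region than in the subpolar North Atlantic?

A 0–110 m: 0.43 × 3.5×10⁻⁴ × 110 = 0.016555 m
A 110–440 m: 330 × 2.1×10⁻⁴ × 0.55 = 0.038115 m
A total: 0.05467 m
B Layer 1: 0.78 × 1.4×10⁻⁴ × 120 = 0.013104 m
B 0.3 × 680 × 1.3×10⁻⁴ = 0.02652 m
B total: 0.039624 m
Difference: 0.05467 − 0.039624 = 0.015046 m

15.0 mm larger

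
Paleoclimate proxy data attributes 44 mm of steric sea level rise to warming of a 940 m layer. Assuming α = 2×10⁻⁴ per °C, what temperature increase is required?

ΔT = Δh/(αH) = 0.044 / (2×10⁻⁴ × 940) ≈ 0.2340 K

ΔT ≈ 0.234 K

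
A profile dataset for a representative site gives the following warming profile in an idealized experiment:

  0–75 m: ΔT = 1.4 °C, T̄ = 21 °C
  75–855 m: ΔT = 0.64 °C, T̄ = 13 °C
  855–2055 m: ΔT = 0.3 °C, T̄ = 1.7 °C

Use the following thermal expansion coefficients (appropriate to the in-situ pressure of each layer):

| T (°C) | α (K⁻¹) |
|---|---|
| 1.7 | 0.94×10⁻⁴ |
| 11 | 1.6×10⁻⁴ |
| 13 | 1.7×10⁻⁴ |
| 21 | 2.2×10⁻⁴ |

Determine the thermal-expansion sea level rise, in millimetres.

about 142 mm

Layer 1 at 21 °C → α = 2.2×10⁻⁴ K⁻¹
Layer 2 at 13 °C → α = 1.7×10⁻⁴ K⁻¹
Layer 3 at 1.7 °C → α = 0.94×10⁻⁴ K⁻¹
1.4 × 75 × 2.2×10⁻⁴ = 0.02310 m
1.7×10⁻⁴ × 0.64 × 780 = 0.084864 m
Layer 3: 0.94×10⁻⁴ × 1200 × 0.3 = 0.03384 m
Δh = 0.02310 + 0.084864 + 0.03384 = 0.141804 m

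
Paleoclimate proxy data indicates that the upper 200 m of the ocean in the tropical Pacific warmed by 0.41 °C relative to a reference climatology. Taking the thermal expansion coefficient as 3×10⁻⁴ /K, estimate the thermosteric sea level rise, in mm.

24.6 mm

Δh = αΔT·H = 3×10⁻⁴ × 0.41 × 200 = 0.02460 m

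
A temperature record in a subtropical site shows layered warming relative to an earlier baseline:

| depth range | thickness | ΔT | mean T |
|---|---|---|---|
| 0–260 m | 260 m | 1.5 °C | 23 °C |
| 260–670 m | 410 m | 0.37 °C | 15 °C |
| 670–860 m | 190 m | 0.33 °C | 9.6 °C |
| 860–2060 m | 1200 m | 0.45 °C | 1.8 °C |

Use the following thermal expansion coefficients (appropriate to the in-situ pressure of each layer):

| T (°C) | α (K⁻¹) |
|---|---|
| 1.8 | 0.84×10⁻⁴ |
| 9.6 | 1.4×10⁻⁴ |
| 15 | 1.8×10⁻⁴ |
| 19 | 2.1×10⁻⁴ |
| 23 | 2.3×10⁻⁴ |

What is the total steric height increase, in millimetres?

Layer 1 at 23 °C → α = 2.3×10⁻⁴ K⁻¹
Layer 2 at 15 °C → α = 1.8×10⁻⁴ K⁻¹
Layer 3 at 9.6 °C → α = 1.4×10⁻⁴ K⁻¹
Layer 4 at 1.8 °C → α = 0.84×10⁻⁴ K⁻¹
1.5 × 2.3×10⁻⁴ × 260 = 0.08970 m
0.37 × 410 × 1.8×10⁻⁴ = 0.027306 m
0.33 × 190 × 1.4×10⁻⁴ = 0.008778 m
Layer 4: 0.45 × 0.84×10⁻⁴ × 1200 = 0.04536 m
Δh = 0.08970 + 0.027306 + 0.008778 + 0.04536 = 0.171144 m ≈ 171 mm

Δh = 171 mm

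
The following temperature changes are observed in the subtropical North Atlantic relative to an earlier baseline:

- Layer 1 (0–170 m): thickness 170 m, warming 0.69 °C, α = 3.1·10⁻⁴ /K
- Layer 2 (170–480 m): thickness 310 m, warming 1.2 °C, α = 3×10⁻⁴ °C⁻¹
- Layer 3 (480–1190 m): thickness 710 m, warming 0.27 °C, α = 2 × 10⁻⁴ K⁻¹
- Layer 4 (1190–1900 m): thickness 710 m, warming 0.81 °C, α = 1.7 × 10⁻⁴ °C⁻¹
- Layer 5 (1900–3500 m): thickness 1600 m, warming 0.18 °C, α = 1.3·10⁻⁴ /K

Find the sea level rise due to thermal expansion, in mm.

170 × 0.69 × 3.1×10⁻⁴ = 0.036363 m
170–480 m: 1.2 × 3×10⁻⁴ × 310 = 0.11160 m
0.27 × 2×10⁻⁴ × 710 = 0.03834 m
1190–1900 m: 0.81 × 1.7×10⁻⁴ × 710 = 0.097767 m
Layer 5: 1.3×10⁻⁴ × 1600 × 0.18 = 0.03744 m
Δh = 0.036363 + 0.11160 + 0.03834 + 0.097767 + 0.03744 = 0.32151 m

322 mm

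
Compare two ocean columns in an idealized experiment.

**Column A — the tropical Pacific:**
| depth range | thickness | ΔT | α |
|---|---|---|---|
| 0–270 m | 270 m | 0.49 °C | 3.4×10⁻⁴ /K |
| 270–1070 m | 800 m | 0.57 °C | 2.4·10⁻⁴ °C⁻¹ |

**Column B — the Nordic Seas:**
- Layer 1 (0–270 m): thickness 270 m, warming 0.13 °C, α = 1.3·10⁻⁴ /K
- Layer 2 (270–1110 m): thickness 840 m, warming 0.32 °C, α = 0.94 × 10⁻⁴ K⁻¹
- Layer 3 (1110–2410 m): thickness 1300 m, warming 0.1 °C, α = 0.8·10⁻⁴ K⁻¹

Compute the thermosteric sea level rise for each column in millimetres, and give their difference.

A: 154 mm; B: 40.2 mm; difference 114 mm

A 0–270 m: 3.4×10⁻⁴ × 270 × 0.49 = 0.044982 m
A 800 × 2.4×10⁻⁴ × 0.57 = 0.10944 m
A total: 0.154422 m
B 0–270 m: 270 × 0.13 × 1.3×10⁻⁴ = 0.004563 m
B 0.32 × 840 × 0.94×10⁻⁴ = 0.0252672 m
B 0.1 × 1300 × 0.8×10⁻⁴ = 0.01040 m
B total: 0.0402302 m
Difference: 0.154422 − 0.0402302 = 0.1141918 m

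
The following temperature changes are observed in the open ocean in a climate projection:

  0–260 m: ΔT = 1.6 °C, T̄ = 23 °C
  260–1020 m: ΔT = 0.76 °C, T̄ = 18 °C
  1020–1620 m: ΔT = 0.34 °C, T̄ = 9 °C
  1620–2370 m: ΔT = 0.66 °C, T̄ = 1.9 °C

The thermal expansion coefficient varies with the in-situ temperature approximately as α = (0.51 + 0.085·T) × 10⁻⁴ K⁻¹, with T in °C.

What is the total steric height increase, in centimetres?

Layer 1: α = (0.51 + 0.085×23)×10⁻⁴ = 2.465×10⁻⁴ K⁻¹
Layer 2: α = (0.51 + 0.085×18)×10⁻⁴ = 2.04×10⁻⁴ K⁻¹
Layer 3: α = (0.51 + 0.085×9)×10⁻⁴ = 1.275×10⁻⁴ K⁻¹
Layer 4: α = (0.51 + 0.085×1.9)×10⁻⁴ = 0.6715×10⁻⁴ K⁻¹
Layer 1: 2.465×10⁻⁴ × 260 × 1.6 = 0.102544 m
260–1020 m: 760 × 2.04×10⁻⁴ × 0.76 = 0.1178304 m
1020–1620 m: 1.275×10⁻⁴ × 0.34 × 600 = 0.02601 m
Layer 4: 750 × 0.66 × 0.6715×10⁻⁴ = 0.03323925 m
Δh = 0.102544 + 0.1178304 + 0.02601 + 0.03323925 = 0.27962365 m

Δh ≈ 28.0 cm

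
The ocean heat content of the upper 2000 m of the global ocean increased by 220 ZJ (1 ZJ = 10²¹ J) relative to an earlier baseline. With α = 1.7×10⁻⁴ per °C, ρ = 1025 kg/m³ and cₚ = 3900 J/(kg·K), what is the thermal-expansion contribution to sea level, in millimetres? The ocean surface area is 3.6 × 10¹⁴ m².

Δh ≈ 26.0 mm

Per unit area: Q = 220×10²¹ / (3.6×10¹⁴) ≈ 6.111×10⁸ J/m²
Δh = αQ/(ρcₚ) = 1.7×10⁻⁴ × 6.111×10⁸ / (1025 × 3900) ≈ 0.025988 m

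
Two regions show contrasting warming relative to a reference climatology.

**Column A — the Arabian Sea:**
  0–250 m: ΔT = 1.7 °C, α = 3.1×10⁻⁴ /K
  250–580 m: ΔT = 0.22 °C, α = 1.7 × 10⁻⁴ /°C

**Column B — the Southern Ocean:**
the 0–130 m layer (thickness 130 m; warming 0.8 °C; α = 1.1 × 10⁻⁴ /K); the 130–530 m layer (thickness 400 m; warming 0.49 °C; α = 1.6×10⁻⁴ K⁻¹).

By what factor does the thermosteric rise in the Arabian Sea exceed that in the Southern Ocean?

A 1.7 × 250 × 3.1×10⁻⁴ = 0.13175 m
A 250–580 m: 0.22 × 1.7×10⁻⁴ × 330 = 0.012342 m
A total: 0.144092 m
B 0–130 m: 0.8 × 130 × 1.1×10⁻⁴ = 0.01144 m
B Layer 2: 400 × 1.6×10⁻⁴ × 0.49 = 0.03136 m
B total: 0.04280 m
Ratio: 0.144092 / 0.04280 ≈ 3.367

3.37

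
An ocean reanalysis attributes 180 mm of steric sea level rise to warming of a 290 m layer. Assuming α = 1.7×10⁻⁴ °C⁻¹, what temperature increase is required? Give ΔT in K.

ΔT ≈ 3.7 K

ΔT = Δh/(αH) = 0.18 / (1.7×10⁻⁴ × 290) ≈ 3.651 K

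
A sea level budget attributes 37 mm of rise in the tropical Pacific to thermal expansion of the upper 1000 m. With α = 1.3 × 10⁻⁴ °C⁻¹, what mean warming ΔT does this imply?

ΔT = Δh/(αH) = 0.037 / (1.3×10⁻⁴ × 1000) ≈ 0.2846 K

0.28 K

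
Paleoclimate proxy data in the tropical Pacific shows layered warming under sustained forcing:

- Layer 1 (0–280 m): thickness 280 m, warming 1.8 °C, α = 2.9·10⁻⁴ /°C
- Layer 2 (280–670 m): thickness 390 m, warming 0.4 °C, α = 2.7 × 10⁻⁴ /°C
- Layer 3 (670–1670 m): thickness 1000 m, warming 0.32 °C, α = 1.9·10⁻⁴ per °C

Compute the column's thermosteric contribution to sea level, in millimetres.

Layer 1: 280 × 1.8 × 2.9×10⁻⁴ = 0.14616 m
280–670 m: 390 × 0.4 × 2.7×10⁻⁴ = 0.04212 m
Layer 3: 1000 × 1.9×10⁻⁴ × 0.32 = 0.06080 m
Δh = 0.14616 + 0.04212 + 0.06080 = 0.24908 m

about 250 mm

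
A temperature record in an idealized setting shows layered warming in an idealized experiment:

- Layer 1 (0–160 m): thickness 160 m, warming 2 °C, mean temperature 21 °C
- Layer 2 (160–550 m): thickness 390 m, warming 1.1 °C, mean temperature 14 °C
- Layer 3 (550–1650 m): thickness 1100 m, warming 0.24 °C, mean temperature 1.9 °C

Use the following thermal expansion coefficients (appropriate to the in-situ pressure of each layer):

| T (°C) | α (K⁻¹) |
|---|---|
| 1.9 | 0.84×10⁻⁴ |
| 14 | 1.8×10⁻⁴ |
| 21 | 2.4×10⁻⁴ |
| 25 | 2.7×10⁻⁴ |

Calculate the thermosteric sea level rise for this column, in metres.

0.18 m

Layer 1 at 21 °C → α = 2.4×10⁻⁴ K⁻¹
Layer 2 at 14 °C → α = 1.8×10⁻⁴ K⁻¹
Layer 3 at 1.9 °C → α = 0.84×10⁻⁴ K⁻¹
Layer 1: 160 × 2 × 2.4×10⁻⁴ = 0.07680 m
Layer 2: 1.8×10⁻⁴ × 390 × 1.1 = 0.07722 m
0.84×10⁻⁴ × 1100 × 0.24 = 0.022176 m
Δh = 0.07680 + 0.07722 + 0.022176 = 0.176196 m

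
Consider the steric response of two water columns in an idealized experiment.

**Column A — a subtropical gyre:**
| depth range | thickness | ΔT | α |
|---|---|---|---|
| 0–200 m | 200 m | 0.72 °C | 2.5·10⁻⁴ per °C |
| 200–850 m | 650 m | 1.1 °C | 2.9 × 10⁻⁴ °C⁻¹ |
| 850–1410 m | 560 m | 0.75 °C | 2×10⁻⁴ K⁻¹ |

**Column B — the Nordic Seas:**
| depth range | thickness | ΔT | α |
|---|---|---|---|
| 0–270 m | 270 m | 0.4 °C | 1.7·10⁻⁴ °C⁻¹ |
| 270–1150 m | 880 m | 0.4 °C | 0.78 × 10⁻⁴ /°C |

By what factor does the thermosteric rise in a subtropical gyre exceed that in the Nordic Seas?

7.1

A 0.72 × 2.5×10⁻⁴ × 200 = 0.03600 m
A Layer 2: 650 × 1.1 × 2.9×10⁻⁴ = 0.20735 m
A 850–1410 m: 560 × 0.75 × 2×10⁻⁴ = 0.08400 m
A total: 0.32735 m
B 0–270 m: 270 × 1.7×10⁻⁴ × 0.4 = 0.01836 m
B 270–1150 m: 0.4 × 880 × 0.78×10⁻⁴ = 0.027456 m
B total: 0.045816 m
Ratio: 0.32735 / 0.045816 ≈ 7.145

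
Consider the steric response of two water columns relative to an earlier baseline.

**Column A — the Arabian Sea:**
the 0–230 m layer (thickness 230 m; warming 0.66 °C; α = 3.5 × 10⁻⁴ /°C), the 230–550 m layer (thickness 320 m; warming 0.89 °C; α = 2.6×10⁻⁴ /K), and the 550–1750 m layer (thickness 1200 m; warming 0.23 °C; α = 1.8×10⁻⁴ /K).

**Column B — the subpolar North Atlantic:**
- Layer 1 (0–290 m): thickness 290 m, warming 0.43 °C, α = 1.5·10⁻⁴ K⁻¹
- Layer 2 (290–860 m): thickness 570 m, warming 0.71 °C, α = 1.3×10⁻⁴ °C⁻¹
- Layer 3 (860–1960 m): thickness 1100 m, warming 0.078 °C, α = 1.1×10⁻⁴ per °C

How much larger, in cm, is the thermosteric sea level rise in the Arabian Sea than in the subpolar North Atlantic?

Δh_A − Δh_B ≈ 9.61 cm

A Layer 1: 0.66 × 3.5×10⁻⁴ × 230 = 0.05313 m
A 230–550 m: 320 × 0.89 × 2.6×10⁻⁴ = 0.074048 m
A Layer 3: 0.23 × 1.8×10⁻⁴ × 1200 = 0.04968 m
A total: 0.176858 m
B Layer 1: 290 × 1.5×10⁻⁴ × 0.43 = 0.018705 m
B 290–860 m: 0.71 × 1.3×10⁻⁴ × 570 = 0.052611 m
B Layer 3: 1100 × 0.078 × 1.1×10⁻⁴ = 0.009438 m
B total: 0.080754 m
Difference: 0.176858 − 0.080754 = 0.096104 m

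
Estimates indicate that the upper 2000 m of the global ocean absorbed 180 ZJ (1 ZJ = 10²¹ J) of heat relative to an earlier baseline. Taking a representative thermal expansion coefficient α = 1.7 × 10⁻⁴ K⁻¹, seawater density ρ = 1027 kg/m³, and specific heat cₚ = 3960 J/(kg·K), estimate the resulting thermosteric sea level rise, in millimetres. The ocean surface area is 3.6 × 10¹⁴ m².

20.9 mm of thermosteric rise

Per unit area: Q = 180×10²¹ / (3.6×10¹⁴) = 5×10⁸ J/m²
Δh = αQ/(ρcₚ) = 1.7×10⁻⁴ × 5×10⁸ / (1027 × 3960) ≈ 0.02090 m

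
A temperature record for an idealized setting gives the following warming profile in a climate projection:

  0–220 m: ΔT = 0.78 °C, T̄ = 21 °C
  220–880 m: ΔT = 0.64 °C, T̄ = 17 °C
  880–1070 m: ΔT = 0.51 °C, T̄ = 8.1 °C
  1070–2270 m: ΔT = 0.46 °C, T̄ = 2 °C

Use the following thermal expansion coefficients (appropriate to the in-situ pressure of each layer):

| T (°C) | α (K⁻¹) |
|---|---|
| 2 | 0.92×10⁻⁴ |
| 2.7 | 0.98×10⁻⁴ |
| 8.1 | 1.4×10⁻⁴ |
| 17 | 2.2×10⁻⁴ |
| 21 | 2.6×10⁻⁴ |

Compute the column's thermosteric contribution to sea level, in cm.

Δh ≈ 20 cm

Layer 1 at 21 °C → α = 2.6×10⁻⁴ K⁻¹
Layer 2 at 17 °C → α = 2.2×10⁻⁴ K⁻¹
Layer 3 at 8.1 °C → α = 1.4×10⁻⁴ K⁻¹
Layer 4 at 2 °C → α = 0.92×10⁻⁴ K⁻¹
2.6×10⁻⁴ × 0.78 × 220 = 0.044616 m
Layer 2: 2.2×10⁻⁴ × 660 × 0.64 = 0.092928 m
190 × 1.4×10⁻⁴ × 0.51 = 0.013566 m
1070–2270 m: 0.46 × 1200 × 0.92×10⁻⁴ = 0.050784 m
Δh = 0.044616 + 0.092928 + 0.013566 + 0.050784 = 0.201894 m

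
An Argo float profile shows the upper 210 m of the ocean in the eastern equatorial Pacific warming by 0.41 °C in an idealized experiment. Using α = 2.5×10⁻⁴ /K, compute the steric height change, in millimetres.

Δh = αΔT·H = 2.5×10⁻⁴ × 0.41 × 210 = 0.021525 m

about 21.5 mm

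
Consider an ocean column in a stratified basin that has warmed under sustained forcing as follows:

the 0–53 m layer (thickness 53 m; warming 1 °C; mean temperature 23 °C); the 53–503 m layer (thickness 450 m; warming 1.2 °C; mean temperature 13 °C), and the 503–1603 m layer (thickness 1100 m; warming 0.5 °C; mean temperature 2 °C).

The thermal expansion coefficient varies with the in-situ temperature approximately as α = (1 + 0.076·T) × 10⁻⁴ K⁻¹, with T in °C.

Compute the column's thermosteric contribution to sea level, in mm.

Layer 1: α = (1 + 0.076×23)×10⁻⁴ = 2.748×10⁻⁴ K⁻¹
Layer 2: α = (1 + 0.076×13)×10⁻⁴ = 1.988×10⁻⁴ K⁻¹
Layer 3: α = (1 + 0.076×2)×10⁻⁴ = 1.152×10⁻⁴ K⁻¹
0–53 m: 2.748×10⁻⁴ × 53 × 1 = 0.0145644 m
Layer 2: 450 × 1.2 × 1.988×10⁻⁴ = 0.107352 m
503–1603 m: 1.152×10⁻⁴ × 0.5 × 1100 = 0.06336 m
Δh = 0.0145644 + 0.107352 + 0.06336 = 0.1852764 m

about 190 mm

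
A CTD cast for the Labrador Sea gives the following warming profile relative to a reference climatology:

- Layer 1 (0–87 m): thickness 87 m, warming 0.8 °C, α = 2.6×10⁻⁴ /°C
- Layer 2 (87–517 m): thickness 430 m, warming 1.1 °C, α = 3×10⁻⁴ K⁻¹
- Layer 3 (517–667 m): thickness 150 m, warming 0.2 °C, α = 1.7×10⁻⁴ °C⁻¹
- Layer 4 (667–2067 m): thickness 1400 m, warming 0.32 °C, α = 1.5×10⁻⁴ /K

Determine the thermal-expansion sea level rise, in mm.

230 mm of thermosteric rise

87 × 2.6×10⁻⁴ × 0.8 = 0.018096 m
430 × 1.1 × 3×10⁻⁴ = 0.14190 m
517–667 m: 0.2 × 1.7×10⁻⁴ × 150 = 0.00510 m
1400 × 1.5×10⁻⁴ × 0.32 = 0.06720 m
Δh = 0.018096 + 0.14190 + 0.00510 + 0.06720 = 0.232296 m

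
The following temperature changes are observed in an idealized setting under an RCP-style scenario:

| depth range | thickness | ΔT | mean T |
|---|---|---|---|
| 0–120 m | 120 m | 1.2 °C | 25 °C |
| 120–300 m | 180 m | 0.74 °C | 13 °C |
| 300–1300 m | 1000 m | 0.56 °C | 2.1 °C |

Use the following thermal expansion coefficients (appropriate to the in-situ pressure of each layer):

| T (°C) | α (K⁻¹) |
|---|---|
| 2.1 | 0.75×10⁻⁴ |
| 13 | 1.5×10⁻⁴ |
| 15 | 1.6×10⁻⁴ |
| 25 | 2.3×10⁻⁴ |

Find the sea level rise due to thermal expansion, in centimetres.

about 9.5 cm

Layer 1 at 25 °C → α = 2.3×10⁻⁴ K⁻¹
Layer 2 at 13 °C → α = 1.5×10⁻⁴ K⁻¹
Layer 3 at 2.1 °C → α = 0.75×10⁻⁴ K⁻¹
0–120 m: 1.2 × 2.3×10⁻⁴ × 120 = 0.03312 m
Layer 2: 1.5×10⁻⁴ × 0.74 × 180 = 0.01998 m
300–1300 m: 0.75×10⁻⁴ × 0.56 × 1000 = 0.04200 m
Δh = 0.03312 + 0.01998 + 0.04200 = 0.09510 m ≈ 9.5 cm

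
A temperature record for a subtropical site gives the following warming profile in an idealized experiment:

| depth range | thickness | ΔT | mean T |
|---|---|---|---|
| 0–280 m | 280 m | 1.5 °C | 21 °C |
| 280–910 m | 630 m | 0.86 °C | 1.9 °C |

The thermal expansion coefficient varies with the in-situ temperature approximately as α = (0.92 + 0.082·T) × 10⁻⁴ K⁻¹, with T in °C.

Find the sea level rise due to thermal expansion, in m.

Layer 1: α = (0.92 + 0.082×21)×10⁻⁴ = 2.642×10⁻⁴ K⁻¹
Layer 2: α = (0.92 + 0.082×1.9)×10⁻⁴ = 1.0758×10⁻⁴ K⁻¹
Layer 1: 280 × 2.642×10⁻⁴ × 1.5 = 0.110964 m
Layer 2: 0.86 × 1.0758×10⁻⁴ × 630 = 0.058286844 m
Δh = 0.110964 + 0.058286844 = 0.169250844 m ≈ 0.17 m

about 0.17 m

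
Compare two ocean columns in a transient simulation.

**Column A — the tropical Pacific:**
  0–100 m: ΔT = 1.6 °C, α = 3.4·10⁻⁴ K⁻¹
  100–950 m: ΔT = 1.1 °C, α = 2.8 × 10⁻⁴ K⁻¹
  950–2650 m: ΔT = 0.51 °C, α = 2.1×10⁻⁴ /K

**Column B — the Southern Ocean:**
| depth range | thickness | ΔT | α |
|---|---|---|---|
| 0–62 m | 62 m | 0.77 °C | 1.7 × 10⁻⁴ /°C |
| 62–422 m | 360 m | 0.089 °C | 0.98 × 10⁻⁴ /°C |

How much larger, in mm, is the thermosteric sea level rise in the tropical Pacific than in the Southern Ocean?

Δh_A − Δh_B ≈ 487 mm

A 0–100 m: 100 × 1.6 × 3.4×10⁻⁴ = 0.05440 m
A Layer 2: 1.1 × 850 × 2.8×10⁻⁴ = 0.26180 m
A Layer 3: 0.51 × 2.1×10⁻⁴ × 1700 = 0.18207 m
A total: 0.49827 m
B 0–62 m: 0.77 × 62 × 1.7×10⁻⁴ = 0.0081158 m
B Layer 2: 360 × 0.089 × 0.98×10⁻⁴ = 0.00313992 m
B total: 0.01125572 m
Difference: 0.49827 − 0.01125572 = 0.48701428 m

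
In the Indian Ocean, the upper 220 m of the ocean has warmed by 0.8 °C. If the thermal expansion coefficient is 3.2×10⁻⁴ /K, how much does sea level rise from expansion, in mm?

56.3 mm

Δh = αΔT·H = 3.2×10⁻⁴ × 0.8 × 220 = 0.05632 m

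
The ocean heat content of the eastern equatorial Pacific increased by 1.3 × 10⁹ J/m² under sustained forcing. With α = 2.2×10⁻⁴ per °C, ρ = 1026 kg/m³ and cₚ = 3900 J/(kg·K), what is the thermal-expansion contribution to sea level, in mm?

Δh = αQ/(ρcₚ) = 2.2×10⁻⁴ × 1.3×10⁹ / (1026 × 3900) ≈ 0.071475 m

about 71.5 mm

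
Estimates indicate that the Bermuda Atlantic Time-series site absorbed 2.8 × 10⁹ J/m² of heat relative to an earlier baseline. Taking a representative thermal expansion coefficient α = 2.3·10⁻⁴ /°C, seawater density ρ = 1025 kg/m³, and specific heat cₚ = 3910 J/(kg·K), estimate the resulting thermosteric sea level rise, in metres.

Δh = αQ/(ρcₚ) = 2.3×10⁻⁴ × 2.8×10⁹ / (1025 × 3910) ≈ 0.16069 m

Δh = 0.16 m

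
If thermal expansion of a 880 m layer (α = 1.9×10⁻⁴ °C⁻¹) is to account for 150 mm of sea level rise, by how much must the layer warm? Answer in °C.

0.897 °C

ΔT = Δh/(αH) = 0.15 / (1.9×10⁻⁴ × 880) ≈ 0.8971 °C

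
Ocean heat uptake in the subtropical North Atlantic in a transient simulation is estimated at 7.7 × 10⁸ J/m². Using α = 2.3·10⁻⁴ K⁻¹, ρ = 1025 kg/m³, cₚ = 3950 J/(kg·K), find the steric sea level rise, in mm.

about 43.7 mm

Δh = αQ/(ρcₚ) = 2.3×10⁻⁴ × 7.7×10⁸ / (1025 × 3950) ≈ 0.043742 m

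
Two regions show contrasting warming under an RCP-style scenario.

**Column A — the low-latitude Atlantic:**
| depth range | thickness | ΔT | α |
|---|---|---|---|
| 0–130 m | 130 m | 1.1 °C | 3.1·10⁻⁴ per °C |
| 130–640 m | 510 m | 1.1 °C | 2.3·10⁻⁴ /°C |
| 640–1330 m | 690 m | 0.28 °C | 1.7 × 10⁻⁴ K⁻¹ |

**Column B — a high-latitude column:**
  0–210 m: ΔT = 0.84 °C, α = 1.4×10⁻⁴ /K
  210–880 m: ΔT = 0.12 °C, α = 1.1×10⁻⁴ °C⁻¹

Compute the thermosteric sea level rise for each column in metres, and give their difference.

A: 0.21 m; B: 0.034 m; difference 0.17 m

A 1.1 × 130 × 3.1×10⁻⁴ = 0.04433 m
A 2.3×10⁻⁴ × 1.1 × 510 = 0.12903 m
A Layer 3: 0.28 × 690 × 1.7×10⁻⁴ = 0.032844 m
A total: 0.206204 m
B 0–210 m: 1.4×10⁻⁴ × 210 × 0.84 = 0.024696 m
B Layer 2: 0.12 × 1.1×10⁻⁴ × 670 = 0.008844 m
B total: 0.03354 m
Difference: 0.206204 − 0.03354 = 0.172664 m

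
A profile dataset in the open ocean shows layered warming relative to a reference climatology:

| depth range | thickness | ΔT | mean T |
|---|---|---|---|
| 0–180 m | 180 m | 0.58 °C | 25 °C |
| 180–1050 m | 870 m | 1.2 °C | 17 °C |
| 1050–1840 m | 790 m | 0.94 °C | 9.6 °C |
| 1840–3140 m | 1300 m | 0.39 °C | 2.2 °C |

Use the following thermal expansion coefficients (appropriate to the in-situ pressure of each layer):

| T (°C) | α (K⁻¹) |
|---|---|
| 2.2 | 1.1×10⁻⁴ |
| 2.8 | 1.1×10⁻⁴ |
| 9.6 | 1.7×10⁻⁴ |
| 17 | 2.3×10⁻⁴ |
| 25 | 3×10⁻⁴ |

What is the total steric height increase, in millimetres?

about 453 mm

Layer 1 at 25 °C → α = 3×10⁻⁴ K⁻¹
Layer 2 at 17 °C → α = 2.3×10⁻⁴ K⁻¹
Layer 3 at 9.6 °C → α = 1.7×10⁻⁴ K⁻¹
Layer 4 at 2.2 °C → α = 1.1×10⁻⁴ K⁻¹
0–180 m: 0.58 × 3×10⁻⁴ × 180 = 0.03132 m
180–1050 m: 1.2 × 870 × 2.3×10⁻⁴ = 0.24012 m
Layer 3: 0.94 × 1.7×10⁻⁴ × 790 = 0.126242 m
Layer 4: 1300 × 1.1×10⁻⁴ × 0.39 = 0.05577 m
Δh = 0.03132 + 0.24012 + 0.126242 + 0.05577 = 0.453452 m ≈ 453 mm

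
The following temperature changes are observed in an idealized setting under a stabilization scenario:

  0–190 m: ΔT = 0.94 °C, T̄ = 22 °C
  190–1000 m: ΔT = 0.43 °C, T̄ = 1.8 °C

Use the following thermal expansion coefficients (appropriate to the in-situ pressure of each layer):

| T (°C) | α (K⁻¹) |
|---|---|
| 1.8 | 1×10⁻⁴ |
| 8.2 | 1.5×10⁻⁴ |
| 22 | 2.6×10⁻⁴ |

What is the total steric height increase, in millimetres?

Δh ≈ 81 mm

Layer 1 at 22 °C → α = 2.6×10⁻⁴ K⁻¹
Layer 2 at 1.8 °C → α = 1×10⁻⁴ K⁻¹
0–190 m: 190 × 2.6×10⁻⁴ × 0.94 = 0.046436 m
190–1000 m: 810 × 0.43 × 1×10⁻⁴ = 0.03483 m
Δh = 0.046436 + 0.03483 = 0.081266 m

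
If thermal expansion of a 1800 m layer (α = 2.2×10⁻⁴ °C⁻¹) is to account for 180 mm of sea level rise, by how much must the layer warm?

ΔT ≈ 0.455 °C

ΔT = Δh/(αH) = 0.18 / (2.2×10⁻⁴ × 1800) ≈ 0.4545 °C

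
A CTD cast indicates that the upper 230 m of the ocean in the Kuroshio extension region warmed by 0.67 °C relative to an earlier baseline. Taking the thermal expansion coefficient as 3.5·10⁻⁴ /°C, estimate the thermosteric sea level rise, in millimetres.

Δh = αΔT·H = 3.5×10⁻⁴ × 0.67 × 230 = 0.053935 m

54 mm of thermosteric rise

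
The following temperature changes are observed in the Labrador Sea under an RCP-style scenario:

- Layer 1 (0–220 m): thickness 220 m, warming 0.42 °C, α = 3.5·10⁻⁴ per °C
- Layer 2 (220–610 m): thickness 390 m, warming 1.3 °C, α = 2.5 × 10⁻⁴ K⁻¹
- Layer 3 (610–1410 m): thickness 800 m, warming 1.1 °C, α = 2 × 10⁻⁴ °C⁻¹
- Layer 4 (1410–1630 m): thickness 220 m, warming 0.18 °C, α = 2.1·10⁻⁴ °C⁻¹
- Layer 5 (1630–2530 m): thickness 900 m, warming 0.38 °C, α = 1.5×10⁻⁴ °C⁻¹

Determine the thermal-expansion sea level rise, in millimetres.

3.5×10⁻⁴ × 220 × 0.42 = 0.03234 m
2.5×10⁻⁴ × 1.3 × 390 = 0.12675 m
1.1 × 800 × 2×10⁻⁴ = 0.17600 m
Layer 4: 2.1×10⁻⁴ × 220 × 0.18 = 0.008316 m
900 × 0.38 × 1.5×10⁻⁴ = 0.05130 m
Δh = 0.03234 + 0.12675 + 0.17600 + 0.008316 + 0.05130 = 0.394706 m

Δh = 390 mm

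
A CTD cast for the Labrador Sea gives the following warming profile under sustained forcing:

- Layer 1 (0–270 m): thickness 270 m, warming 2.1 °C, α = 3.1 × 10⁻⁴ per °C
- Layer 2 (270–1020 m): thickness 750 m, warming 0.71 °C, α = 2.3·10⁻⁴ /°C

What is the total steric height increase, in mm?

0–270 m: 2.1 × 270 × 3.1×10⁻⁴ = 0.17577 m
270–1020 m: 0.71 × 750 × 2.3×10⁻⁴ = 0.122475 m
Δh = 0.17577 + 0.122475 = 0.298245 m ≈ 298 mm

about 298 mm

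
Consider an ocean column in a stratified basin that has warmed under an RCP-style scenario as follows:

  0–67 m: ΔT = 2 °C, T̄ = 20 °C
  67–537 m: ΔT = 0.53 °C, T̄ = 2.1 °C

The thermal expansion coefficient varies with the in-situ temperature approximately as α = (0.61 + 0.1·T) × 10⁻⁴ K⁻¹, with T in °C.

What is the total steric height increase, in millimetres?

Layer 1: α = (0.61 + 0.1×20)×10⁻⁴ = 2.61×10⁻⁴ K⁻¹
Layer 2: α = (0.61 + 0.1×2.1)×10⁻⁴ = 0.82×10⁻⁴ K⁻¹
Layer 1: 2 × 2.61×10⁻⁴ × 67 = 0.034974 m
0.53 × 0.82×10⁻⁴ × 470 = 0.0204262 m
Δh = 0.034974 + 0.0204262 = 0.0554002 m

55 mm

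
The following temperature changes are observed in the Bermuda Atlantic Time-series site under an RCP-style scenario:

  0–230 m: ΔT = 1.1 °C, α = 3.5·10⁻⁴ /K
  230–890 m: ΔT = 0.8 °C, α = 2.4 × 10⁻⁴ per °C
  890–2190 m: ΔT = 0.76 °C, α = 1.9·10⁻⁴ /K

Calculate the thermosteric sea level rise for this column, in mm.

about 403 mm

0–230 m: 1.1 × 3.5×10⁻⁴ × 230 = 0.08855 m
Layer 2: 660 × 2.4×10⁻⁴ × 0.8 = 0.12672 m
Layer 3: 1300 × 0.76 × 1.9×10⁻⁴ = 0.18772 m
Δh = 0.08855 + 0.12672 + 0.18772 = 0.40299 m ≈ 403 mm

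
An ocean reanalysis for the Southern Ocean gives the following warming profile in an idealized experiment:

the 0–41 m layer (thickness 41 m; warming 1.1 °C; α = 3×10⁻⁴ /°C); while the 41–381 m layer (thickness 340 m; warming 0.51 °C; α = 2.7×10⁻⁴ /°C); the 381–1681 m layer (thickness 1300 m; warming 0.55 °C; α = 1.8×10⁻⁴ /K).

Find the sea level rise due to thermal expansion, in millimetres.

Layer 1: 41 × 3×10⁻⁴ × 1.1 = 0.01353 m
41–381 m: 0.51 × 2.7×10⁻⁴ × 340 = 0.046818 m
Layer 3: 1300 × 0.55 × 1.8×10⁻⁴ = 0.12870 m
Δh = 0.01353 + 0.046818 + 0.12870 = 0.189048 m

190 mm of thermosteric rise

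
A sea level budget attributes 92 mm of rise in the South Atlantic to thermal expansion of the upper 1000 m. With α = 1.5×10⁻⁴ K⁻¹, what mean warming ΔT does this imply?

ΔT ≈ 0.613 K

ΔT = Δh/(αH) = 0.092 / (1.5×10⁻⁴ × 1000) ≈ 0.6133 K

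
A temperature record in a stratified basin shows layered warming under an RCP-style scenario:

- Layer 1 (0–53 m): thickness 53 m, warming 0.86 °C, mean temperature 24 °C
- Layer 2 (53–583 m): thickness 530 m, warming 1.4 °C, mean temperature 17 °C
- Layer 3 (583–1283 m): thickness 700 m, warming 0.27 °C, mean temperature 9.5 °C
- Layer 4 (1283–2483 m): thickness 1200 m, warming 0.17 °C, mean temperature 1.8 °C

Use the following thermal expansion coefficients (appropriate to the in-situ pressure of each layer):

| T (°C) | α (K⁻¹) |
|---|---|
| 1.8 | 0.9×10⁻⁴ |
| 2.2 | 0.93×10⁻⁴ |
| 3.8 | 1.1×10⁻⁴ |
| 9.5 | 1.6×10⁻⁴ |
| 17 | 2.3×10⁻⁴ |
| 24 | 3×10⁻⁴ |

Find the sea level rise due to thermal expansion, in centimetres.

about 23.3 cm

Layer 1 at 24 °C → α = 3×10⁻⁴ K⁻¹
Layer 2 at 17 °C → α = 2.3×10⁻⁴ K⁻¹
Layer 3 at 9.5 °C → α = 1.6×10⁻⁴ K⁻¹
Layer 4 at 1.8 °C → α = 0.9×10⁻⁴ K⁻¹
0–53 m: 3×10⁻⁴ × 0.86 × 53 = 0.013674 m
53–583 m: 2.3×10⁻⁴ × 1.4 × 530 = 0.17066 m
Layer 3: 0.27 × 700 × 1.6×10⁻⁴ = 0.03024 m
1283–2483 m: 0.17 × 0.9×10⁻⁴ × 1200 = 0.01836 m
Δh = 0.013674 + 0.17066 + 0.03024 + 0.01836 = 0.232934 m ≈ 23.3 cm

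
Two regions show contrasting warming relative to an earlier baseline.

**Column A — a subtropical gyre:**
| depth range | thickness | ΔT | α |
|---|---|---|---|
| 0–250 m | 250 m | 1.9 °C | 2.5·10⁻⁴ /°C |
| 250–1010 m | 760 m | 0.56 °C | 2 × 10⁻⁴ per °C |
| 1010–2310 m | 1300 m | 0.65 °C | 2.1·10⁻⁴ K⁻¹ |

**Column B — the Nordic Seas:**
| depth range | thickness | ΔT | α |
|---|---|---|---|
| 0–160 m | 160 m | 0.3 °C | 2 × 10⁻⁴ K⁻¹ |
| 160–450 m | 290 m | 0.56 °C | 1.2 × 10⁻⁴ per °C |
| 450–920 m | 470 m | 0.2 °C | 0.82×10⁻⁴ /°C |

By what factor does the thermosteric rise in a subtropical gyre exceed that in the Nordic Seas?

A 0–250 m: 2.5×10⁻⁴ × 1.9 × 250 = 0.11875 m
A Layer 2: 760 × 0.56 × 2×10⁻⁴ = 0.08512 m
A 1010–2310 m: 1300 × 0.65 × 2.1×10⁻⁴ = 0.17745 m
A total: 0.38132 m
B 160 × 0.3 × 2×10⁻⁴ = 0.00960 m
B Layer 2: 0.56 × 1.2×10⁻⁴ × 290 = 0.019488 m
B 450–920 m: 0.82×10⁻⁴ × 470 × 0.2 = 0.007708 m
B total: 0.036796 m
Ratio: 0.38132 / 0.036796 ≈ 10.36

≈ 10×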